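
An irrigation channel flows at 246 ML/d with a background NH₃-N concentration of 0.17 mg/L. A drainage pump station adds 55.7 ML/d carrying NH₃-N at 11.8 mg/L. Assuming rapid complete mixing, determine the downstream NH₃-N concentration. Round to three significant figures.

Flow-weighted average: C = (246.0·0.1700 + 55.70·11.80) / 301.7 = 699.1/301.7 = 2.317 mg/L.

2.32 mg/L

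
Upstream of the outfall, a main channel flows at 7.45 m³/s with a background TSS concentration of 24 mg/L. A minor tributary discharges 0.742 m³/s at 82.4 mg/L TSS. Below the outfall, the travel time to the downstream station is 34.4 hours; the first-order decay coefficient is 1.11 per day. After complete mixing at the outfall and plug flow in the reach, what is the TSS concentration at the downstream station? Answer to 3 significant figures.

Mixed concentration C = ΣQC/ΣQ = (7.450·24.00 + 0.7420·82.40) / 8.192 = 239.9/8.192 = 29.29 mg/L.
Decay over the reach: 29.29·exp(−kt) = 29.29·0.2037 = 5.967 mg/L.

5.97 mg/L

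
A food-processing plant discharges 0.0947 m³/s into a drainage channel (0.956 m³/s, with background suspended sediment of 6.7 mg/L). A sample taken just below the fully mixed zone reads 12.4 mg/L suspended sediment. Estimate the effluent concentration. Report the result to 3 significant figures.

Mass balance: 0.9560·6.700 + 0.09470·Cₑ = 1.051·12.40
→ Cₑ = (1.051·12.40 − 0.9560·6.700) / 0.09470 = 69.94 mg/L.

69.9 mg/L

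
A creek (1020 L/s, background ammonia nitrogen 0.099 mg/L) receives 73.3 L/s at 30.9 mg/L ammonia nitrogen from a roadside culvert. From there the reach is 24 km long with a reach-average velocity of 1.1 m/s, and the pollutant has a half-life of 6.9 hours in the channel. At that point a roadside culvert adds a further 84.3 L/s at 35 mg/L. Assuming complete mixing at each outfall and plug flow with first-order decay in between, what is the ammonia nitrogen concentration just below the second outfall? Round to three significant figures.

3.60 mg/L

Flow-weighted average: C = (1020·0.09900 + 73.30·30.90) / 1093 = 2366/1093 = 2.164 mg/L; combined flow 1093 L/s.
Travel time t = 24·1000 / 1.1 = 21820 s = 6.061 h.
Half-life 6.9 h → k = ln 2 / 6.9 = 0.1005 h⁻¹ = 2.411 d⁻¹.
After decay, C = 2.164 × e^(−kt) = 2.164 × 0.5440 = 1.177 mg/L.
At the second outfall, C = (1093·1.177 + 84.30·35.00) / (1093 + 84.30) = 3.598 mg/L.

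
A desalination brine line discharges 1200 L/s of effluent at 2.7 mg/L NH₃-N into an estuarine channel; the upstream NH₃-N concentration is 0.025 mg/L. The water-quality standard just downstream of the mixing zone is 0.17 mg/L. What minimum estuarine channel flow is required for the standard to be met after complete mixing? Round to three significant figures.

20900 L/s

Set C_mix = 0.17: (Q·0.02500 + 1200·2.700) / (Q + 1200) = 0.17
→ Q = 1200·(2.700 − 0.17)/(0.17 − 0.02500) = 20940 L/s.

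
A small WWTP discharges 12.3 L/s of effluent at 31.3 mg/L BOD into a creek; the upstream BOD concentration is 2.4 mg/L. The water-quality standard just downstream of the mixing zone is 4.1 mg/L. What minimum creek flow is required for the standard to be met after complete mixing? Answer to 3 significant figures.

197 L/s

Set C_mix = 4.1: (Q·2.400 + 12.30·31.30) / (Q + 12.30) = 4.1
→ Q = 12.30·(31.30 − 4.1)/(4.1 − 2.400) = 196.8 L/s.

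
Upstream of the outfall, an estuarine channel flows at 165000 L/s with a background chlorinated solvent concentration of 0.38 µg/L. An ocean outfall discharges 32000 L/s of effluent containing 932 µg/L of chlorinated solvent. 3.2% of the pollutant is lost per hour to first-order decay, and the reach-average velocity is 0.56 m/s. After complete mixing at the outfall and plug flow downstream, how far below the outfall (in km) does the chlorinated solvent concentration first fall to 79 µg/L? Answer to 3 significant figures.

40.4 km

Flow-weighted average: C = (165000·0.3800 + 32000·932.0) / 197000 = 29890000/197000 = 151.7 µg/L.
3.2%/h lost → k = −ln(1 − 0.032) = 0.03252 h⁻¹.
Set 151.7·exp(−k·t) = 79 → t = ln(151.7/79)/k = 72230 s = 20.06 h.
Distance = v·t = 0.56·72230 = 40450 m = 40.45 km.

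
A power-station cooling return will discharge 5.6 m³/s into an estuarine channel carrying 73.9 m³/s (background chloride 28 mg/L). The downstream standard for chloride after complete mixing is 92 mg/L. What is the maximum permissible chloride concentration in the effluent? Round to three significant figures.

At the limit, (Qr·Cr + Qe·Cₑ)/(Qr + Qe) = 92:
Cₑ = (79.50·92 − 73.90·28.00) / 5.600 = 936.6 mg/L.

937 mg/L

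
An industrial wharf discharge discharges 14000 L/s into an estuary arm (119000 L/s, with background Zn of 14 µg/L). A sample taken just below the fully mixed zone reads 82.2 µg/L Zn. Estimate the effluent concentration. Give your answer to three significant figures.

662 µg/L

Mass balance: 119000·14.00 + 14000·Cₑ = 133000·82.20
→ Cₑ = (133000·82.20 − 119000·14.00) / 14000 = 661.9 µg/L.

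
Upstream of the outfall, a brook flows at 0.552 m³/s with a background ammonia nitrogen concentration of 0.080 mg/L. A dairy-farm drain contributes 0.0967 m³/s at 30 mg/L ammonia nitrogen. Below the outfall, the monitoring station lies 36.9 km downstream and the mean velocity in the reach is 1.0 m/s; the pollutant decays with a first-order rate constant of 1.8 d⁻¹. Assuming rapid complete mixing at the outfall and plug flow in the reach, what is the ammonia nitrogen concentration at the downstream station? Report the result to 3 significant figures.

2.10 mg/L

Mass balance: C = (0.5520·0.08000 + 0.09670·30.00) / 0.6487 = 2.945/0.6487 = 4.540 mg/L.
Travel time t = 36.9·1000 / 1.0 = 36900 s = 10.25 h.
First-order decay: C = 4.540·exp(−k·t) = 4.540·0.4636 = 2.105 mg/L.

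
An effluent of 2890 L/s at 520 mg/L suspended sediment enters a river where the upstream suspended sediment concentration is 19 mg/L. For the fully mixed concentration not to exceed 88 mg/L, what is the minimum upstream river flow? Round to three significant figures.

18100 L/s

Set C_mix = 88: (Q·19.00 + 2890·520.0) / (Q + 2890) = 88
→ Q = 2890·(520.0 − 88)/(88 − 19.00) = 18090 L/s.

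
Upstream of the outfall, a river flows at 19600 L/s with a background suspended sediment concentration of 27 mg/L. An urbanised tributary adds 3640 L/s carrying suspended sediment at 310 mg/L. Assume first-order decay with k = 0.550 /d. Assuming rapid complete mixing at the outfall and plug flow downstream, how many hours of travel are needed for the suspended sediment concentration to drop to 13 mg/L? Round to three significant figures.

74.3 h

Mass balance: C = (19600·27.00 + 3640·310.0) / 23240 = 1658000/23240 = 71.33 mg/L.
71.33·exp(−k·t) = 13 → t = ln(71.33/13)/k = 267400 s = 74.28 h.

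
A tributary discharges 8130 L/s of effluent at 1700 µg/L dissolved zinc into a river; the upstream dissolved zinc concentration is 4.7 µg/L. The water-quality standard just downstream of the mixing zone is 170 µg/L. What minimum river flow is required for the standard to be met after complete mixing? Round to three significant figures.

Set C_mix = 170: (Q·4.700 + 8130·1700) / (Q + 8130) = 170
→ Q = 8130·(1700 − 170)/(170 − 4.700) = 75250 L/s.

75300 L/s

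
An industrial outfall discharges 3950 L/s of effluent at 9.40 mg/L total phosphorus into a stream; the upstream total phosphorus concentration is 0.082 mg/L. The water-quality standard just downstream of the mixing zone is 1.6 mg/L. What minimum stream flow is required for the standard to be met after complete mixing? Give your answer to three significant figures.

Set C_mix = 1.6: (Q·0.08200 + 3950·9.400) / (Q + 3950) = 1.6
→ Q = 3950·(9.400 − 1.6)/(1.6 − 0.08200) = 20300 L/s.

20300 L/s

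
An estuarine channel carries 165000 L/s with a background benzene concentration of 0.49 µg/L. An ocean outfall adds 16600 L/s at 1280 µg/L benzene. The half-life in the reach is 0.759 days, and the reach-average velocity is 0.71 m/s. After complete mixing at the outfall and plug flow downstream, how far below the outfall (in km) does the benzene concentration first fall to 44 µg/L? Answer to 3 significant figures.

After mixing, C = (165000·0.4900 + 16600·1280) / 181600 = 21330000/181600 = 117.4 µg/L.
Half-life 0.759 d → k = ln 2 / 0.759 = 0.9132 d⁻¹.
Set 117.4·exp(−k·t) = 44 → t = ln(117.4/44)/k = 92890 s = 25.80 h.
Distance = v·t = 0.71·92890 = 65950 m = 65.95 km.

66.0 km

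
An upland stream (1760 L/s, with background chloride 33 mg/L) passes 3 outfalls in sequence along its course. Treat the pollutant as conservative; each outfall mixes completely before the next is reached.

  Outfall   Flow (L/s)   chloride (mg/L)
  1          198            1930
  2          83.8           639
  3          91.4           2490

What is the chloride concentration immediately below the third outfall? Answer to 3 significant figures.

338 mg/L

Below outfall 1: Q → 1958 L/s, C = (1760·33.00 + 198.0·1930)/1958 = 224.8 mg/L.
Below outfall 2: Q → 2042 L/s, C = (1958·224.8 + 83.80·639.0)/2042 = 241.8 mg/L.
Below outfall 3: Q → 2133 L/s, C = (2042·241.8 + 91.40·2490)/2133 = 338.2 mg/L.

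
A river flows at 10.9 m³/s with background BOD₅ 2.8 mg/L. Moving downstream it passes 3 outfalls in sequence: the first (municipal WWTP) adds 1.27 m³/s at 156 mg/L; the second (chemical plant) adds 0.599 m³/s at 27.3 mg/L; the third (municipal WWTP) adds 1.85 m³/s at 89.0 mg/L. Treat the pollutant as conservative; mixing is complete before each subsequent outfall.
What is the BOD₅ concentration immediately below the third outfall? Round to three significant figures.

Outfall 1: combined Q = 12.17 m³/s; C = (10.90·2.800 + 1.270·156.0)/12.17 = 18.79 mg/L.
Outfall 2: combined Q = 12.77 m³/s; C = (12.17·18.79 + 0.5990·27.30)/12.77 = 19.19 mg/L.
Outfall 3: combined Q = 14.62 m³/s; C = (12.77·19.19 + 1.850·89.00)/14.62 = 28.02 mg/L.

28.0 mg/L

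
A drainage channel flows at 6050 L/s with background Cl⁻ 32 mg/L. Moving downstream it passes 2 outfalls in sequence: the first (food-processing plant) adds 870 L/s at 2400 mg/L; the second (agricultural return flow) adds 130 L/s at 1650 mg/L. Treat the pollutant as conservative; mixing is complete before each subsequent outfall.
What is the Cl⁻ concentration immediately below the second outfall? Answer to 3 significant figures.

Outfall 1: combined Q = 6920 L/s; C = (6050·32.00 + 870.0·2400)/6920 = 329.7 mg/L.
Outfall 2: combined Q = 7050 L/s; C = (6920·329.7 + 130.0·1650)/7050 = 354.1 mg/L.

354 mg/L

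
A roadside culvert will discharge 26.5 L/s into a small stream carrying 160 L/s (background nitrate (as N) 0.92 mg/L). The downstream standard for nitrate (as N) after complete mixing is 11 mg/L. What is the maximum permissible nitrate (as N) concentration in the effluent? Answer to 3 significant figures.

At the limit, (Qr·Cr + Qe·Cₑ)/(Qr + Qe) = 11:
Cₑ = (186.5·11 − 160.0·0.9200) / 26.50 = 71.86 mg/L.

71.9 mg/L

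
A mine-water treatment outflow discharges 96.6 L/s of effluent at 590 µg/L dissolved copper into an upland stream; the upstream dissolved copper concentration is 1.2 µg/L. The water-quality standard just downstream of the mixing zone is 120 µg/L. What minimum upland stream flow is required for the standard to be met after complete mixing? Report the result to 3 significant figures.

382 L/s

Set C_mix = 120: (Q·1.200 + 96.60·590.0) / (Q + 96.60) = 120
→ Q = 96.60·(590.0 − 120)/(120 − 1.200) = 382.2 L/s.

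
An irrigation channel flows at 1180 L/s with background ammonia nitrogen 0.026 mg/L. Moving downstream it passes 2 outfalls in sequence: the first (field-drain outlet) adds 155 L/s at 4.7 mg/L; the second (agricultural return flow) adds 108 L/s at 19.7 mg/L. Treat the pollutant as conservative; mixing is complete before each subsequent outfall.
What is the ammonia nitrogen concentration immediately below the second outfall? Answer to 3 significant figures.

2.00 mg/L

After outfall 1: Q = 1180 + 155.0 = 1335 L/s; C = (1180·0.02600 + 155.0·4.700)/1335 = 0.5687 mg/L.
After outfall 2: Q = 1335 + 108.0 = 1443 L/s; C = (1335·0.5687 + 108.0·19.70)/1443 = 2.001 mg/L.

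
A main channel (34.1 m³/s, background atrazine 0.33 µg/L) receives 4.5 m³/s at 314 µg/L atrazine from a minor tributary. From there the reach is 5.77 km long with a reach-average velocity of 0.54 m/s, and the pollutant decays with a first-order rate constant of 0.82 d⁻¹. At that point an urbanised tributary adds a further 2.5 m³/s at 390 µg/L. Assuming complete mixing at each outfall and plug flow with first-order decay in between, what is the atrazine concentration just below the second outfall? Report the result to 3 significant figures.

55.0 µg/L

Conservation of mass: C = (34.10·0.3300 + 4.500·314.0) / 38.60 = 1424/38.60 = 36.90 µg/L; combined flow 38.60 m³/s.
Travel time t = 5.77·1000 / 0.54 = 10690 s = 2.968 h.
Decay over the reach: 36.90·exp(−kt) = 36.90·0.9036 = 33.34 µg/L.
Second outfall: C = (38.60·33.34 + 2.500·390.0)/41.10 = 55.03 µg/L.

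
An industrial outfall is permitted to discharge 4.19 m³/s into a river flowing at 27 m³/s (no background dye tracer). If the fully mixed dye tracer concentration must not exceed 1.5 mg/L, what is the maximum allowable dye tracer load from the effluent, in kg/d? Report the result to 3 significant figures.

4040 kg/d

Mass balance at the limit: 27.00·0 + 4.190·Cₑ = 31.19·1.5 → Cₑ = 11.17 mg/L.
Load = 4.190 m³/s × 11.17 g/m³ × 86 400 s/d = 4042 kg/d.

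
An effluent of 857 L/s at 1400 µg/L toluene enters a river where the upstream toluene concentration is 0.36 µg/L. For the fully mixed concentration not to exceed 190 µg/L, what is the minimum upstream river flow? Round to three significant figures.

5470 L/s

Set C_mix = 190: (Q·0.3600 + 857.0·1400) / (Q + 857.0) = 190
→ Q = 857.0·(1400 − 190)/(190 − 0.3600) = 5468 L/s.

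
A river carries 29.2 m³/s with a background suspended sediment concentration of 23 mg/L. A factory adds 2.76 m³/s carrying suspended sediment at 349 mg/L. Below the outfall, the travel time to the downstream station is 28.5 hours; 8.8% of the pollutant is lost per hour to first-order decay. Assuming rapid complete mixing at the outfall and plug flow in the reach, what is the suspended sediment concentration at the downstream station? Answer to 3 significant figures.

Mass balance: C = (29.20·23.00 + 2.760·349.0) / 31.96 = 1635/31.96 = 51.15 mg/L.
8.8%/h lost → k = −ln(1 − 0.088) = 0.09212 h⁻¹.
Decay over the reach: 51.15·exp(−kt) = 51.15·0.07242 = 3.704 mg/L.

3.70 mg/L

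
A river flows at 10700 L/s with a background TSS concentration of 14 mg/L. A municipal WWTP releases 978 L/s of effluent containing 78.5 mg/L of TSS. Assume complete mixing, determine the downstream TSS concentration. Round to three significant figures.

Mixed concentration C = ΣQC/ΣQ = (10700·14.00 + 978.0·78.50) / 11680 = 226600/11680 = 19.40 mg/L.

19.4 mg/L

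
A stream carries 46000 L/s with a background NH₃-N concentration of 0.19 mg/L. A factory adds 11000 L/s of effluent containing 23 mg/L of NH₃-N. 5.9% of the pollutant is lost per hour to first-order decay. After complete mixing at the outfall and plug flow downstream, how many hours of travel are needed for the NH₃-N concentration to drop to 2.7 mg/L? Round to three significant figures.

8.73 h

Conservation of mass: C = (46000·0.1900 + 11000·23.00) / 57000 = 261700/57000 = 4.592 mg/L.
5.9%/h lost → k = −ln(1 − 0.059) = 0.06081 h⁻¹.
4.592·exp(−k·t) = 2.7 → t = ln(4.592/2.7)/k = 31440 s = 8.733 h.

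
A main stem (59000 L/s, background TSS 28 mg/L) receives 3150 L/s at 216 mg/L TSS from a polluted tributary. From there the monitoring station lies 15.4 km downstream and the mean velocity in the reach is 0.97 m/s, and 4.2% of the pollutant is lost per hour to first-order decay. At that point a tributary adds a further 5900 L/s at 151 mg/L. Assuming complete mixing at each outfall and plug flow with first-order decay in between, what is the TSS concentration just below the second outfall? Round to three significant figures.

41.5 mg/L

After mixing, C = (59000·28.00 + 3150·216.0) / 62150 = 2332000/62150 = 37.53 mg/L; combined flow 62150 L/s.
Travel time t = 15.4·1000 / 0.97 = 15880 s = 4.410 h.
4.2%/h lost → k = −ln(1 − 0.042) = 0.04291 h⁻¹.
First-order decay: C = 37.53·exp(−k·t) = 37.53·0.8276 = 31.06 mg/L.
Second outfall: C = (62150·31.06 + 5900·151.0)/68050 = 41.46 mg/L.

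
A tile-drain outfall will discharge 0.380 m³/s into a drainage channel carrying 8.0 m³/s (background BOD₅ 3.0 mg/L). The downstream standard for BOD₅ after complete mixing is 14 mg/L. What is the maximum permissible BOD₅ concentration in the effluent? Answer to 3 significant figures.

246 mg/L

At the limit, (Qr·Cr + Qe·Cₑ)/(Qr + Qe) = 14:
Cₑ = (8.380·14 − 8.000·3.000) / 0.3800 = 245.6 mg/L.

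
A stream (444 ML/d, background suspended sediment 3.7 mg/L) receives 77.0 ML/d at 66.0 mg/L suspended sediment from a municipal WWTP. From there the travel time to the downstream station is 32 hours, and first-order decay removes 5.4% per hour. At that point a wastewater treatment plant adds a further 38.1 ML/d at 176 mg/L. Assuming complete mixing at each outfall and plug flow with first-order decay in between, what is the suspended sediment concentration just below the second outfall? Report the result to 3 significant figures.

After mixing, C = (444.0·3.700 + 77.00·66.00) / 521.0 = 6725/521.0 = 12.91 mg/L; combined flow 521.0 ML/d.
5.4%/h lost → k = −ln(1 − 0.054) = 0.05551 h⁻¹.
Decay over the reach: 12.91·exp(−kt) = 12.91·0.1692 = 2.185 mg/L.
Second outfall: C = (521.0·2.185 + 38.10·176.0)/559.1 = 14.03 mg/L.

14.0 mg/L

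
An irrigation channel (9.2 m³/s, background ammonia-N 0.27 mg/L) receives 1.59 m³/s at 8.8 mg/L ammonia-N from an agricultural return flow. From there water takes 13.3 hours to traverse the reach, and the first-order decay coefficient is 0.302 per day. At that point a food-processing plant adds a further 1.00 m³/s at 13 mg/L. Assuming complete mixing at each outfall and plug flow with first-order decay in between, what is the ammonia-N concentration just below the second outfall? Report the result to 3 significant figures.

Mixed concentration C = ΣQC/ΣQ = (9.200·0.2700 + 1.590·8.800) / 10.79 = 16.48/10.79 = 1.527 mg/L; combined flow 10.79 m³/s.
Decay over the reach: 1.527·exp(−kt) = 1.527·0.8459 = 1.292 mg/L.
At the second outfall, C = (10.79·1.292 + 1.000·13.00) / (10.79 + 1.000) = 2.285 mg/L.

2.28 mg/L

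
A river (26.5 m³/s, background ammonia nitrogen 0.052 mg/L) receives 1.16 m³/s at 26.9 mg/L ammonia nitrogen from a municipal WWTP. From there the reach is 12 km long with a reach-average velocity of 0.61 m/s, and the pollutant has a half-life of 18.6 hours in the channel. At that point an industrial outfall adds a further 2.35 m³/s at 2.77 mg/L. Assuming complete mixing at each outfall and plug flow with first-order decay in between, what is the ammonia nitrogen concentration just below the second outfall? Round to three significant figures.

1.10 mg/L

Mass balance: C = (26.50·0.05200 + 1.160·26.90) / 27.66 = 32.58/27.66 = 1.178 mg/L; combined flow 27.66 m³/s.
Travel time t = 12·1000 / 0.61 = 19670 s = 5.464 h.
Half-life 18.6 h → k = ln 2 / 18.6 = 0.03727 h⁻¹ = 0.8944 d⁻¹.
After decay, C = 1.178 × e^(−kt) = 1.178 × 0.8158 = 0.9609 mg/L.
Second outfall: C = (27.66·0.9609 + 2.350·2.770)/30.01 = 1.103 mg/L.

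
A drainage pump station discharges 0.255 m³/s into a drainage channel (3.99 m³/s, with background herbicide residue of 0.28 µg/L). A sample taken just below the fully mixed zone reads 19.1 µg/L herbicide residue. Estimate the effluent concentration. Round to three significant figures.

314 µg/L

Mass balance: 3.990·0.2800 + 0.2550·Cₑ = 4.245·19.10
→ Cₑ = (4.245·19.10 − 3.990·0.2800) / 0.2550 = 313.6 µg/L.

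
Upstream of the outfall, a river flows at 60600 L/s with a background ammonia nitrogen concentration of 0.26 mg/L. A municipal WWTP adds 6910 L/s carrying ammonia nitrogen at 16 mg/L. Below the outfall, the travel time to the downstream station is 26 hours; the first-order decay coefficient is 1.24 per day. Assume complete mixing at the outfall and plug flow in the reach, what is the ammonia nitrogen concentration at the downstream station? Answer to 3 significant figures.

Conservation of mass: C = (60600·0.2600 + 6910·16.00) / 67510 = 126300/67510 = 1.871 mg/L.
Applying C = C₀e^(−kt): 1.871 × 0.2610 = 0.4883 mg/L.

0.488 mg/L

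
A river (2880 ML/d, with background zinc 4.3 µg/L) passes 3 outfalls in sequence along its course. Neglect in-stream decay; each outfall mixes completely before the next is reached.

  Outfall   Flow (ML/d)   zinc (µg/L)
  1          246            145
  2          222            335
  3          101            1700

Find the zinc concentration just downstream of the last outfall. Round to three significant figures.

Outfall 1: combined Q = 3126 ML/d; C = (2880·4.300 + 246.0·145.0)/3126 = 15.37 µg/L.
Outfall 2: combined Q = 3348 ML/d; C = (3126·15.37 + 222.0·335.0)/3348 = 36.57 µg/L.
Outfall 3: combined Q = 3449 ML/d; C = (3348·36.57 + 101.0·1700)/3449 = 85.28 µg/L.

85.3 µg/L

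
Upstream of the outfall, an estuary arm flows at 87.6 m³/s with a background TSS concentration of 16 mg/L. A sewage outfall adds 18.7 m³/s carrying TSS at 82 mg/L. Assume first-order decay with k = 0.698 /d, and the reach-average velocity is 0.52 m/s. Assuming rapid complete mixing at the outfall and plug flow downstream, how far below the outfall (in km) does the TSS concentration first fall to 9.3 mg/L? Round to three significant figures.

70.0 km

Flow-weighted average: C = (87.60·16.00 + 18.70·82.00) / 106.3 = 2935/106.3 = 27.61 mg/L.
Set 27.61·exp(−k·t) = 9.3 → t = ln(27.61/9.3)/k = 134700 s = 37.42 h.
Distance = v·t = 0.52·134700 = 70040 m = 70.04 km.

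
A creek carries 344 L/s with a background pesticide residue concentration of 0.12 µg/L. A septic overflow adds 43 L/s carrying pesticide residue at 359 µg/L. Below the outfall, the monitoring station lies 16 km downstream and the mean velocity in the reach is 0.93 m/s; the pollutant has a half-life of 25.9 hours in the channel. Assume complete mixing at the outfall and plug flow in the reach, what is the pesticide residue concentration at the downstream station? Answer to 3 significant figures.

35.2 µg/L

Mixed concentration C = ΣQC/ΣQ = (344.0·0.1200 + 43.00·359.0) / 387.0 = 15480/387.0 = 40.00 µg/L.
Travel time t = 16·1000 / 0.93 = 17200 s = 4.779 h.
Half-life 25.9 h → k = ln 2 / 25.9 = 0.02676 h⁻¹ = 0.6423 d⁻¹.
Applying C = C₀e^(−kt): 40.00 × 0.8799 = 35.19 µg/L.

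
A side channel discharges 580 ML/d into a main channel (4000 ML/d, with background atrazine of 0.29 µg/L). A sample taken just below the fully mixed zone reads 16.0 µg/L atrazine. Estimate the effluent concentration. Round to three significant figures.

Mass balance: 4000·0.2900 + 580.0·Cₑ = 4580·16.00
→ Cₑ = (4580·16.00 − 4000·0.2900) / 580.0 = 124.3 µg/L.

124 µg/L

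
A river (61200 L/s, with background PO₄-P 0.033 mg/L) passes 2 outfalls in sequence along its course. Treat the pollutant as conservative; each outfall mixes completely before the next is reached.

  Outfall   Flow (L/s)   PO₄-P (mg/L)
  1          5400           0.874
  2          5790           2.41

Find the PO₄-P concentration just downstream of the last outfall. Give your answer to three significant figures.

Below outfall 1: Q → 66600 L/s, C = (61200·0.03300 + 5400·0.8740)/66600 = 0.1012 mg/L.
Below outfall 2: Q → 72390 L/s, C = (66600·0.1012 + 5790·2.410)/72390 = 0.2859 mg/L.

0.286 mg/L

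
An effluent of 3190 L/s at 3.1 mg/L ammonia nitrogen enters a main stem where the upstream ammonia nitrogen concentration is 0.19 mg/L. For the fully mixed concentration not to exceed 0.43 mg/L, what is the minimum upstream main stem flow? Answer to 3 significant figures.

Set C_mix = 0.43: (Q·0.1900 + 3190·3.100) / (Q + 3190) = 0.43
→ Q = 3190·(3.100 − 0.43)/(0.43 − 0.1900) = 35490 L/s.

35500 L/s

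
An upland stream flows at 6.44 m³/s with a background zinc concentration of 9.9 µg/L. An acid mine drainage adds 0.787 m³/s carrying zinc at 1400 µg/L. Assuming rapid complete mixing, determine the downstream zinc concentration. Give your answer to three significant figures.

Flow-weighted average: C = (6.440·9.900 + 0.7870·1400) / 7.227 = 1166/7.227 = 161.3 µg/L.

161 µg/L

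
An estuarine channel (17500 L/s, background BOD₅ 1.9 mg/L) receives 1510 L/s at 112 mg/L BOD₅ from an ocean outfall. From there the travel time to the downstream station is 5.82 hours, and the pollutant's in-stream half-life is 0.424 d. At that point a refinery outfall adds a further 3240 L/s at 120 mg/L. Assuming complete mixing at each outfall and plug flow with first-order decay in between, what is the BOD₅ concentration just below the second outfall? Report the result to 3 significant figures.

Conservation of mass: C = (17500·1.900 + 1510·112.0) / 19010 = 202400/19010 = 10.65 mg/L; combined flow 19010 L/s.
Half-life 0.424 d → k = ln 2 / 0.424 = 1.635 d⁻¹.
Applying C = C₀e^(−kt): 10.65 × 0.6727 = 7.161 mg/L.
Second outfall: C = (19010·7.161 + 3240·120.0)/22250 = 23.59 mg/L.

23.6 mg/L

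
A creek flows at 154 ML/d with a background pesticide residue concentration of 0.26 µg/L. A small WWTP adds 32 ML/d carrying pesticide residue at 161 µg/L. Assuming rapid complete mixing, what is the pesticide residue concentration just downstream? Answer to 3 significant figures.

Conservation of mass: C = (154.0·0.2600 + 32.00·161.0) / 186.0 = 5192/186.0 = 27.91 µg/L.

27.9 µg/L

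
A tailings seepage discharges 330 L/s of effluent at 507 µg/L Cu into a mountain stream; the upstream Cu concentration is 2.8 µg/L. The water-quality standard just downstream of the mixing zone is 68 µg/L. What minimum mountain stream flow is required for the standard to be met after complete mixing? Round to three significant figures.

2220 L/s

Set C_mix = 68: (Q·2.800 + 330.0·507.0) / (Q + 330.0) = 68
→ Q = 330.0·(507.0 − 68)/(68 − 2.800) = 2222 L/s.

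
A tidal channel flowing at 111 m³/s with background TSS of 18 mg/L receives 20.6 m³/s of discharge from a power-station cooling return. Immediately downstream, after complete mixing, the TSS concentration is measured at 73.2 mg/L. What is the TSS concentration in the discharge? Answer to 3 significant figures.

371 mg/L

Mass balance: 111.0·18.00 + 20.60·Cₑ = 131.6·73.20
→ Cₑ = (131.6·73.20 − 111.0·18.00) / 20.60 = 370.6 mg/L.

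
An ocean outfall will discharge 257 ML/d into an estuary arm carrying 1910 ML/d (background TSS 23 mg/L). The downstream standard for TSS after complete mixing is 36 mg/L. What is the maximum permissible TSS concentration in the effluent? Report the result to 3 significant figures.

At the limit, (Qr·Cr + Qe·Cₑ)/(Qr + Qe) = 36:
Cₑ = (2167·36 − 1910·23.00) / 257.0 = 132.6 mg/L.

133 mg/L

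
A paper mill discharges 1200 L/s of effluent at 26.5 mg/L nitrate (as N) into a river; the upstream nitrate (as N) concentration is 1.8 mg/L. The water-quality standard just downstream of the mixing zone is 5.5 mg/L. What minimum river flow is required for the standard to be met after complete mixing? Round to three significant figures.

Set C_mix = 5.5: (Q·1.800 + 1200·26.50) / (Q + 1200) = 5.5
→ Q = 1200·(26.50 − 5.5)/(5.5 − 1.800) = 6811 L/s.

6810 L/s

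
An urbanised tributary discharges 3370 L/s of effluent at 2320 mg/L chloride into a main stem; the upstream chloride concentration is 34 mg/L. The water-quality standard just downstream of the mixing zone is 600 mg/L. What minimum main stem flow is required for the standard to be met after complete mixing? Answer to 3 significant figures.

10200 L/s

Set C_mix = 600: (Q·34.00 + 3370·2320) / (Q + 3370) = 600
→ Q = 3370·(2320 − 600)/(600 − 34.00) = 10240 L/s.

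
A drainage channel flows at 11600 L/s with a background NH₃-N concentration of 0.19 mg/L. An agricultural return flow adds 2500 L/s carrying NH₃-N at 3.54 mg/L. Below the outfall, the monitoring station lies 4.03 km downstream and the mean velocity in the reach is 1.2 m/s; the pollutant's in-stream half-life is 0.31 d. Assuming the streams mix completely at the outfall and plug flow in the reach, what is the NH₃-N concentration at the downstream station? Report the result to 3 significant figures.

0.719 mg/L

After mixing, C = (11600·0.1900 + 2500·3.540) / 14100 = 11050/14100 = 0.7840 mg/L.
Travel time t = 4.03·1000 / 1.2 = 3358 s = 0.9329 h.
Half-life 0.31 d → k = ln 2 / 0.31 = 2.236 d⁻¹.
Applying C = C₀e^(−kt): 0.7840 × 0.9168 = 0.7187 mg/L.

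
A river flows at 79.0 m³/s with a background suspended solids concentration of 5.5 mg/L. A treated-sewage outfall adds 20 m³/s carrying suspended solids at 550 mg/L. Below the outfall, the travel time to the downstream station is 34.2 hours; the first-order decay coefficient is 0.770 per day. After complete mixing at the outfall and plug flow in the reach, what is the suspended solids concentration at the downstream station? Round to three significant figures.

38.6 mg/L

Mixed concentration C = ΣQC/ΣQ = (79.00·5.500 + 20.00·550.0) / 99.00 = 11430/99.00 = 115.5 mg/L.
After decay, C = 115.5 × e^(−kt) = 115.5 × 0.3338 = 38.55 mg/L.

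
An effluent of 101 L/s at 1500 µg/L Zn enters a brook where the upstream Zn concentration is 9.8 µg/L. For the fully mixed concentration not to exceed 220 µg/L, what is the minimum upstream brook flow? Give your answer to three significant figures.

Set C_mix = 220: (Q·9.800 + 101.0·1500) / (Q + 101.0) = 220
→ Q = 101.0·(1500 − 220)/(220 − 9.800) = 615.0 L/s.

615 L/s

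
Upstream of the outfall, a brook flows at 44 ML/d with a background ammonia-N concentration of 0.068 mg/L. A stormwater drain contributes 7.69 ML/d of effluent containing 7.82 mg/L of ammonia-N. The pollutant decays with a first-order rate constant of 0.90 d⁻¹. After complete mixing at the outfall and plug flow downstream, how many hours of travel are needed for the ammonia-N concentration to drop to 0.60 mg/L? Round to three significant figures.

Conservation of mass: C = (44.00·0.06800 + 7.690·7.820) / 51.69 = 63.13/51.69 = 1.221 mg/L.
1.221·exp(−k·t) = 0.60 → t = ln(1.221/0.60)/k = 68230 s = 18.95 h.

19.0 h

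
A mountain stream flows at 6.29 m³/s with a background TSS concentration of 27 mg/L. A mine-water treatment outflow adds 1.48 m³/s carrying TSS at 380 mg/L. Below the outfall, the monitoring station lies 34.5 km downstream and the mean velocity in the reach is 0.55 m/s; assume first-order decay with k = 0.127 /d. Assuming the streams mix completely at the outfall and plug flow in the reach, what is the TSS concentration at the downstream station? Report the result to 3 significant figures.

After mixing, C = (6.290·27.00 + 1.480·380.0) / 7.770 = 732.2/7.770 = 94.24 mg/L.
Travel time t = 34.5·1000 / 0.55 = 62730 s = 17.42 h.
Applying C = C₀e^(−kt): 94.24 × 0.9119 = 85.94 mg/L.

85.9 mg/L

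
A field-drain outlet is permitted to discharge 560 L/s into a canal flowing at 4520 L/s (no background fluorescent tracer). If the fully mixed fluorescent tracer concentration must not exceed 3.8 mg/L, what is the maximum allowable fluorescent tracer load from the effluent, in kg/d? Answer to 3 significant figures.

1670 kg/d

Mass balance at the limit: 4520·0 + 560.0·Cₑ = 5080·3.8 → Cₑ = 34.47 mg/L.
560.0 L/s = 0.5600 m³/s. Load = 0.5600 m³/s × 34.47 g/m³ × 86 400 s/d = 1668 kg/d.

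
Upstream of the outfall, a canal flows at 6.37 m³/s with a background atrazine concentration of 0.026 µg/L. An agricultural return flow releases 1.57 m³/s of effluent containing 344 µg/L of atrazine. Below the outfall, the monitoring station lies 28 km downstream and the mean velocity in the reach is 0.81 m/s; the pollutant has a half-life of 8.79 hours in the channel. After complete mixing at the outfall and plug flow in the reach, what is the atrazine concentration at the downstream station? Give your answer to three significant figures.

After mixing, C = (6.370·0.02600 + 1.570·344.0) / 7.940 = 540.2/7.940 = 68.04 µg/L.
Travel time t = 28·1000 / 0.81 = 34570 s = 9.602 h.
Half-life 8.79 h → k = ln 2 / 8.79 = 0.07886 h⁻¹ = 1.893 d⁻¹.
First-order decay: C = 68.04·exp(−k·t) = 68.04·0.4690 = 31.91 µg/L.

31.9 µg/L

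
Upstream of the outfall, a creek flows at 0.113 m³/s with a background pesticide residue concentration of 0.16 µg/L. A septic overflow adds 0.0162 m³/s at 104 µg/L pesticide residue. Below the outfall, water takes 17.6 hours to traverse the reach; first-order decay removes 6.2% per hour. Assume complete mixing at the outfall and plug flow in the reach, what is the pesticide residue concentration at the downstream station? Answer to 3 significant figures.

4.27 µg/L

Flow-weighted average: C = (0.1130·0.1600 + 0.01620·104.0) / 0.1292 = 1.703/0.1292 = 13.18 µg/L.
6.2%/h lost → k = −ln(1 − 0.062) = 0.06401 h⁻¹.
Applying C = C₀e^(−kt): 13.18 × 0.3242 = 4.273 µg/L.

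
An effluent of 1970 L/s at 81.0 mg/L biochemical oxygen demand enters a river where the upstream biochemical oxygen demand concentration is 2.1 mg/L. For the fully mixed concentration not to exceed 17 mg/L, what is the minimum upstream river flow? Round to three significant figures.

Set C_mix = 17: (Q·2.100 + 1970·81.00) / (Q + 1970) = 17
→ Q = 1970·(81.00 − 17)/(17 − 2.100) = 8462 L/s.

8460 L/s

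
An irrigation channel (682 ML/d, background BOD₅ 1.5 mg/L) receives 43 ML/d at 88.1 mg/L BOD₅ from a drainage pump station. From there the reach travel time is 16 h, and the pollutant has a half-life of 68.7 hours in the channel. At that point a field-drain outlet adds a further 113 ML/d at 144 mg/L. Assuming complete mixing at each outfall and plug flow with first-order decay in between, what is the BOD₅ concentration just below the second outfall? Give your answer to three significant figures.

24.3 mg/L

Mixed concentration C = ΣQC/ΣQ = (682.0·1.500 + 43.00·88.10) / 725.0 = 4811/725.0 = 6.636 mg/L; combined flow 725.0 ML/d.
Half-life 68.7 h → k = ln 2 / 68.7 = 0.01009 h⁻¹ = 0.2421 d⁻¹.
After decay, C = 6.636 × e^(−kt) = 6.636 × 0.8509 = 5.647 mg/L.
Second outfall: C = (725.0·5.647 + 113.0·144.0)/838.0 = 24.30 mg/L.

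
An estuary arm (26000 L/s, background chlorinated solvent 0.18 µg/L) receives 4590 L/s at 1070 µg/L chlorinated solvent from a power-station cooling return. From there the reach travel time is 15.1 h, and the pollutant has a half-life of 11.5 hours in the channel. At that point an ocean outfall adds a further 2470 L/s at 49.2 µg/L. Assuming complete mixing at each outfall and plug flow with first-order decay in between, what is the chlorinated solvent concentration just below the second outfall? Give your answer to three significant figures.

63.5 µg/L

Mass balance: C = (26000·0.1800 + 4590·1070) / 30590 = 4916000/30590 = 160.7 µg/L; combined flow 30590 L/s.
Half-life 11.5 h → k = ln 2 / 11.5 = 0.06027 h⁻¹ = 1.447 d⁻¹.
After decay, C = 160.7 × e^(−kt) = 160.7 × 0.4025 = 64.68 µg/L.
At the second outfall, C = (30590·64.68 + 2470·49.20) / (30590 + 2470) = 63.52 µg/L.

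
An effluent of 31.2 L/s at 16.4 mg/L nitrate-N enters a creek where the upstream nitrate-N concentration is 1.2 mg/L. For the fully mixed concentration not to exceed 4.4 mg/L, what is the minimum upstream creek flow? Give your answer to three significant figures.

Set C_mix = 4.4: (Q·1.200 + 31.20·16.40) / (Q + 31.20) = 4.4
→ Q = 31.20·(16.40 − 4.4)/(4.4 − 1.200) = 117.0 L/s.

117 L/s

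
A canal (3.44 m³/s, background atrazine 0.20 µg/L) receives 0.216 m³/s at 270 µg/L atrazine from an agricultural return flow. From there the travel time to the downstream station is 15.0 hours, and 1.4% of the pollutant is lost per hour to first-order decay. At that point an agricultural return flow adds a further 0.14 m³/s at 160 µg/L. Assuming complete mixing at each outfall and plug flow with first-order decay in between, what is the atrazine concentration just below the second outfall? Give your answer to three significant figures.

18.5 µg/L

Mass balance: C = (3.440·0.2000 + 0.2160·270.0) / 3.656 = 59.01/3.656 = 16.14 µg/L; combined flow 3.656 m³/s.
1.4%/h lost → k = −ln(1 − 0.014) = 0.01410 h⁻¹.
Applying C = C₀e^(−kt): 16.14 × 0.8094 = 13.06 µg/L.
Second outfall: C = (3.656·13.06 + 0.1400·160.0)/3.796 = 18.48 µg/L.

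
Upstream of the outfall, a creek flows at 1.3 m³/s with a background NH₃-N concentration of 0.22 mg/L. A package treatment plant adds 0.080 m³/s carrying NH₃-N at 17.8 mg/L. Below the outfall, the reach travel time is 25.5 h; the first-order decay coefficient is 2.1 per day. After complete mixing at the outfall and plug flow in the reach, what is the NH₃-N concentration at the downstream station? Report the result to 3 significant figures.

After mixing, C = (1.300·0.2200 + 0.08000·17.80) / 1.380 = 1.710/1.380 = 1.239 mg/L.
After decay, C = 1.239 × e^(−kt) = 1.239 × 0.1074 = 0.1331 mg/L.

0.133 mg/L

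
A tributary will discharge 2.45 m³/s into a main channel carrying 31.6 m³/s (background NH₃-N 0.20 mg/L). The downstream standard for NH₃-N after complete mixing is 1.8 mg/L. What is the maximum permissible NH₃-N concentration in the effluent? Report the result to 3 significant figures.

22.4 mg/L

At the limit, (Qr·Cr + Qe·Cₑ)/(Qr + Qe) = 1.8:
Cₑ = (34.05·1.8 − 31.60·0.2000) / 2.450 = 22.44 mg/L.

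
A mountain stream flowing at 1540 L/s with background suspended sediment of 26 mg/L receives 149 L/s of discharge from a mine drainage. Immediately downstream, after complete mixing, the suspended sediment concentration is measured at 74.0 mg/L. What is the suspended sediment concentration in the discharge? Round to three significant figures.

Mass balance: 1540·26.00 + 149.0·Cₑ = 1689·74.00
→ Cₑ = (1689·74.00 − 1540·26.00) / 149.0 = 570.1 mg/L.

570 mg/L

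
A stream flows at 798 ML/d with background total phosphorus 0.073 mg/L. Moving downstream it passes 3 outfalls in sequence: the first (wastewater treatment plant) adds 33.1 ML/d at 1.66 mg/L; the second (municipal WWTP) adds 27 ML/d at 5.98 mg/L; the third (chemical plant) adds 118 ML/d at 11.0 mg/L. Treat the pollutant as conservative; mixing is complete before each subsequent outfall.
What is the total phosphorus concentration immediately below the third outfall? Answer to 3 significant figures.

1.61 mg/L

After outfall 1: Q = 798.0 + 33.10 = 831.1 ML/d; C = (798.0·0.07300 + 33.10·1.660)/831.1 = 0.1362 mg/L.
After outfall 2: Q = 831.1 + 27.00 = 858.1 ML/d; C = (831.1·0.1362 + 27.00·5.980)/858.1 = 0.3201 mg/L.
After outfall 3: Q = 858.1 + 118.0 = 976.1 ML/d; C = (858.1·0.3201 + 118.0·11.00)/976.1 = 1.611 mg/L.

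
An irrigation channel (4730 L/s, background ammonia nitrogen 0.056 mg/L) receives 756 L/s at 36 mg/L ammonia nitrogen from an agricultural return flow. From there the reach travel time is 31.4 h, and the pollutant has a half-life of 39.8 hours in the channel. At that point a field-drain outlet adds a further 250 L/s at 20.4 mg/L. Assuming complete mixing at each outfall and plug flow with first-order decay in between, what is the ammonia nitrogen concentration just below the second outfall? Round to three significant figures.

3.66 mg/L

Flow-weighted average: C = (4730·0.05600 + 756.0·36.00) / 5486 = 27480/5486 = 5.009 mg/L; combined flow 5486 L/s.
Half-life 39.8 h → k = ln 2 / 39.8 = 0.01742 h⁻¹ = 0.4180 d⁻¹.
Applying C = C₀e^(−kt): 5.009 × 0.5788 = 2.899 mg/L.
At the second outfall, C = (5486·2.899 + 250.0·20.40) / (5486 + 250.0) = 3.662 mg/L.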